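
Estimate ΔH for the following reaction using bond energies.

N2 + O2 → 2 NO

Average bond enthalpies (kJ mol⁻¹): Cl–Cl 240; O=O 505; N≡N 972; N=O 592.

ΔH ≈ +293 kJ

Bonds broken (reactants):
  N≡N: 1 × 972 = 972
  O=O: 1 × 505 = 505
  Σ(broken) = 1477 kJ
Bonds formed (products):
  N=O: 2 × 592 = 1184
  Σ(formed) = 1184 kJ
ΔH = Σ(broken) − Σ(formed) = 1477 − 1184 = +293 kJ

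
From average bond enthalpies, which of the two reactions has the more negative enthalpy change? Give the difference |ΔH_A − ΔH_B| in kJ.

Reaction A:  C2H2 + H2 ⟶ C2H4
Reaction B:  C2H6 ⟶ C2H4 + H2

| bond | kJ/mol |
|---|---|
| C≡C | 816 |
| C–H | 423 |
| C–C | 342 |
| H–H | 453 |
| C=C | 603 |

Reaction A, by 312 kJ

Reaction A:
  Bonds broken (reactants):
    C≡C: 1 × 816 = 816
    C–H: 2 × 423 = 846
    H–H: 1 × 453 = 453
    Σ(broken) = 2115 kJ
  Bonds formed (products):
    C–H: 4 × 423 = 1692
    C=C: 1 × 603 = 603
    Σ(formed) = 2295 kJ
  ΔH_A = 2115 − 2295 = −180 kJ
Reaction B:
  Bonds broken (reactants):
    C–C: 1 × 342 = 342
    C–H: 6 × 423 = 2538
    Σ(broken) = 2880 kJ
  Bonds formed (products):
    C–H: 4 × 423 = 1692
    C=C: 1 × 603 = 603
    H–H: 1 × 453 = 453
    Σ(formed) = 2748 kJ
  ΔH_B = 2880 − 2748 = +132 kJ
ΔH_A − ΔH_B = −312 kJ, so reaction A has the more negative ΔH; |ΔH_A − ΔH_B| = 312 kJ.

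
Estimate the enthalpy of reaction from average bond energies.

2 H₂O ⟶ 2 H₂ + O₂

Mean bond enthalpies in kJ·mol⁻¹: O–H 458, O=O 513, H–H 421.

ΔH ≈ +477 kJ

Bonds broken (reactants):
  O–H: 4 × 458 = 1832
  Σ(broken) = 1832 kJ
Bonds formed (products):
  H–H: 2 × 421 = 842
  O=O: 1 × 513 = 513
  Σ(formed) = 1355 kJ
ΔH = Σ(broken) − Σ(formed) = 1832 − 1355 = +477 kJ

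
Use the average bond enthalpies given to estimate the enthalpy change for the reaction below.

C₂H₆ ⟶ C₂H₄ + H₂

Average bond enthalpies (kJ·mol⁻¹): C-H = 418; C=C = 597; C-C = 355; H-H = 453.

ΔH ≈ +141 kJ

Bonds broken (reactants):
  C-C: 1 × 355 = 355
  C-H: 6 × 418 = 2508
  Σ(broken) = 2863 kJ
Bonds formed (products):
  C-H: 4 × 418 = 1672
  C=C: 1 × 597 = 597
  H-H: 1 × 453 = 453
  Σ(formed) = 2722 kJ
ΔH = Σ(broken) − Σ(formed) = 2863 − 2722 = +141 kJ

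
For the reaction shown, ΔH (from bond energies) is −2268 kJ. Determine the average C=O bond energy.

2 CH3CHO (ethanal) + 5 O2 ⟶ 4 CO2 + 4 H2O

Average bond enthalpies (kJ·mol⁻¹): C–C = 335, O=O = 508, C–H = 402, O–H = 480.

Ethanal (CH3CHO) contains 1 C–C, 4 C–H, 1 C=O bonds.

Let D be the C=O bond energy.
Σ(broken) = 2×335 + 8×402 + 2×D + 5×508 = 6426 + 2D
Σ(formed) = 8×D + 8×480 = 3840 + 8D
ΔH = Σ(broken) − Σ(formed) = (6426 + 2D) − (3840 + 8D) = +2586 − 6D
Setting this equal to −2268 kJ gives 6D = 4854, so D = 809 kJ/mol.

D(C=O) ≈ 809 kJ/mol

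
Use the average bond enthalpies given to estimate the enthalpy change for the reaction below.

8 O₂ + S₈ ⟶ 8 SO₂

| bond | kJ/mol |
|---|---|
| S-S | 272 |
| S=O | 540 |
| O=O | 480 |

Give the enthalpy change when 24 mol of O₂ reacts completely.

ΔH = −7872 kJ

Bonds broken (reactants):
  O=O: 8 × 480 = 3840
  S-S: 8 × 272 = 2176
  Σ(broken) = 6016 kJ
Bonds formed (products):
  S=O: 16 × 540 = 8640
  Σ(formed) = 8640 kJ
ΔH = Σ(broken) − Σ(formed) = 6016 − 8640 = −2624 kJ
For 3× the reaction as written: 3 × (−2624) = −7872 kJ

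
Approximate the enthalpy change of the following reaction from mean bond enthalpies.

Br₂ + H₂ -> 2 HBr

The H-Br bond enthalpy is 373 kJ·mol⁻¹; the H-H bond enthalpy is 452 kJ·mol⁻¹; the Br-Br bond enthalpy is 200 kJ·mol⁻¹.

Bonds broken (reactants):
  Br-Br: 1 × 200 = 200
  H-H: 1 × 452 = 452
  Σ(broken) = 652 kJ
Bonds formed (products):
  H-Br: 2 × 373 = 746
  Σ(formed) = 746 kJ
ΔH = Σ(broken) − Σ(formed) = 652 − 746 = −94 kJ

ΔH ≈ −94 kJ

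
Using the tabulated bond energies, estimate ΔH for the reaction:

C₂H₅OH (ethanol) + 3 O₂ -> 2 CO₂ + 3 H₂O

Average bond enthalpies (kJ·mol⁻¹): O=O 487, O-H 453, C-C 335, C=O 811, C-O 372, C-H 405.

ΔH ≈ −1316 kJ

Bonds broken (reactants):
  C-C: 1 × 335 = 335
  C-H: 5 × 405 = 2025
  C-O: 1 × 372 = 372
  O-H: 1 × 453 = 453
  O=O: 3 × 487 = 1461
  Σ(broken) = 4646 kJ
Bonds formed (products):
  C=O: 4 × 811 = 3244
  O-H: 6 × 453 = 2718
  Σ(formed) = 5962 kJ
ΔH = Σ(broken) − Σ(formed) = 4646 − 5962 = −1316 kJ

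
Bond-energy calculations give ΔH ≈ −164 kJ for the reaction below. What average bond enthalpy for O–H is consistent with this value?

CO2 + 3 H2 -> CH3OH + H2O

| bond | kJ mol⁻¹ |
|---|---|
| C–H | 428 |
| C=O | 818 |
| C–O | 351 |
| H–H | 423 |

D(O–H) ≈ 478 kJ/mol

Let D be the O–H bond energy.
Σ(broken) = 2×818 + 3×423 = 2905
Σ(formed) = 3×428 + 1×351 + 3×D = 1635 + 3D
ΔH = Σ(broken) − Σ(formed) = (2905) − (1635 + 3D) = +1270 − 3D
Setting this equal to −164 kJ gives 3D = 1434, so D = 478 kJ/mol.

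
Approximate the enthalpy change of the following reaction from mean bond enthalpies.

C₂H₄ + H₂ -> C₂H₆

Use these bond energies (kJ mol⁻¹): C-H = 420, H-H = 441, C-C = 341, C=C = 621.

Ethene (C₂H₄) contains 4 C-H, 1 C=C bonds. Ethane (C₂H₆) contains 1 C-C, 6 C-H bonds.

Bonds broken (reactants):
  C-H: 4 × 420 = 1680
  C=C: 1 × 621 = 621
  H-H: 1 × 441 = 441
  Σ(broken) = 2742 kJ
Bonds formed (products):
  C-C: 1 × 341 = 341
  C-H: 6 × 420 = 2520
  Σ(formed) = 2861 kJ
ΔH = Σ(broken) − Σ(formed) = 2742 − 2861 = −119 kJ

ΔH ≈ −119 kJ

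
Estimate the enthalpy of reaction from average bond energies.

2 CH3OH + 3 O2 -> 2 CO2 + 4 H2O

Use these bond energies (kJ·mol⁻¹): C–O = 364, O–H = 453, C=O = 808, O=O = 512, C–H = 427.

Bonds broken (reactants):
  C–H: 6 × 427 = 2562
  C–O: 2 × 364 = 728
  O–H: 2 × 453 = 906
  O=O: 3 × 512 = 1536
  Σ(broken) = 5732 kJ
Bonds formed (products):
  C=O: 4 × 808 = 3232
  O–H: 8 × 453 = 3624
  Σ(formed) = 6856 kJ
ΔH = Σ(broken) − Σ(formed) = 5732 − 6856 = −1124 kJ

ΔH ≈ −1124 kJ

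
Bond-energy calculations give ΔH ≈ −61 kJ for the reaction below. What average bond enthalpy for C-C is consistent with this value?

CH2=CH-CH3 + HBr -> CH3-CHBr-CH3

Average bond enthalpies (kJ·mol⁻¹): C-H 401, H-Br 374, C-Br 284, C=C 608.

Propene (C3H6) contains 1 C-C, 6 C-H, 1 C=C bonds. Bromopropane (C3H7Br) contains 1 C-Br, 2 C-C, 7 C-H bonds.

D(C-C) ≈ 358 kJ/mol

Let D be the C-C bond energy.
Σ(broken) = 1×D + 6×401 + 1×608 + 1×374 = 3388 + D
Σ(formed) = 1×284 + 2×D + 7×401 = 3091 + 2D
ΔH = Σ(broken) − Σ(formed) = (3388 + D) − (3091 + 2D) = +297 − D
Setting this equal to −61 kJ gives D = 358 kJ/mol.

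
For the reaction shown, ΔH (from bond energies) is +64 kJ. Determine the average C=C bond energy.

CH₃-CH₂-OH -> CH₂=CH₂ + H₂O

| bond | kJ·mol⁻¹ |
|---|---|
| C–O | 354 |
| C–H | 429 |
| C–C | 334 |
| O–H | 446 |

D(C=C) ≈ 607 kJ/mol

Let D be the C=C bond energy.
Σ(broken) = 1×334 + 5×429 + 1×354 + 1×446 = 3279
Σ(formed) = 4×429 + 1×D + 2×446 = 2608 + D
ΔH = Σ(broken) − Σ(formed) = (3279) − (2608 + D) = +671 − D
Setting this equal to +64 kJ gives D = 607 kJ/mol.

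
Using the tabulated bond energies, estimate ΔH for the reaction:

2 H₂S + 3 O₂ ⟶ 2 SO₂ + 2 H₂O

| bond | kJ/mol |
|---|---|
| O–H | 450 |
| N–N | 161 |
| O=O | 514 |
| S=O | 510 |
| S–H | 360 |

ΔH ≈ −858 kJ

Bonds broken (reactants):
  O=O: 3 × 514 = 1542
  S–H: 4 × 360 = 1440
  Σ(broken) = 2982 kJ
Bonds formed (products):
  O–H: 4 × 450 = 1800
  S=O: 4 × 510 = 2040
  Σ(formed) = 3840 kJ
ΔH = Σ(broken) − Σ(formed) = 2982 − 3840 = −858 kJ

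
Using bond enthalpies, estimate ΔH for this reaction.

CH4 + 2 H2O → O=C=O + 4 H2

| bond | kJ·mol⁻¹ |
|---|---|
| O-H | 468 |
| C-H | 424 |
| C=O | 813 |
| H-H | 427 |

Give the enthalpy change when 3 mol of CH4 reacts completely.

Bonds broken (reactants):
  C-H: 4 × 424 = 1696
  O-H: 4 × 468 = 1872
  Σ(broken) = 3568 kJ
Bonds formed (products):
  C=O: 2 × 813 = 1626
  H-H: 4 × 427 = 1708
  Σ(formed) = 3334 kJ
ΔH = Σ(broken) − Σ(formed) = 3568 − 3334 = +234 kJ
For 3× the reaction as written: 3 × (+234) = +702 kJ

ΔH = +702 kJ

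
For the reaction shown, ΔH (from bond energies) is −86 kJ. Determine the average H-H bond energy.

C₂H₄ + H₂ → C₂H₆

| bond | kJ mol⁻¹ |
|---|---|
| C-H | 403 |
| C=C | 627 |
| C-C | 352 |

D(H-H) ≈ 445 kJ/mol

Let D be the H-H bond energy.
Σ(broken) = 4×403 + 1×627 + 1×D = 2239 + D
Σ(formed) = 1×352 + 6×403 = 2770
ΔH = Σ(broken) − Σ(formed) = (2239 + D) − (2770) = −531 + D
Setting this equal to −86 kJ gives D = 445 kJ/mol.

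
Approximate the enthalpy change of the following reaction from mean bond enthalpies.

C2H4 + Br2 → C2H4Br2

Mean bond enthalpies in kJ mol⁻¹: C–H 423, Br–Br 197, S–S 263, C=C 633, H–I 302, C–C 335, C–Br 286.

ΔH ≈ −77 kJ

Bonds broken (reactants):
  Br–Br: 1 × 197 = 197
  C–H: 4 × 423 = 1692
  C=C: 1 × 633 = 633
  Σ(broken) = 2522 kJ
Bonds formed (products):
  C–Br: 2 × 286 = 572
  C–C: 1 × 335 = 335
  C–H: 4 × 423 = 1692
  Σ(formed) = 2599 kJ
ΔH = Σ(broken) − Σ(formed) = 2522 − 2599 = −77 kJ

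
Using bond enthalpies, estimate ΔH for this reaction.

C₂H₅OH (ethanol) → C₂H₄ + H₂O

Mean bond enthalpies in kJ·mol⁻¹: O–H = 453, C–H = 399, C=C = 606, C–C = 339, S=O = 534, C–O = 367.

ΔH ≈ +46 kJ

Bonds broken (reactants):
  C–C: 1 × 339 = 339
  C–H: 5 × 399 = 1995
  C–O: 1 × 367 = 367
  O–H: 1 × 453 = 453
  Σ(broken) = 3154 kJ
Bonds formed (products):
  C–H: 4 × 399 = 1596
  C=C: 1 × 606 = 606
  O–H: 2 × 453 = 906
  Σ(formed) = 3108 kJ
ΔH = Σ(broken) − Σ(formed) = 3154 − 3108 = +46 kJ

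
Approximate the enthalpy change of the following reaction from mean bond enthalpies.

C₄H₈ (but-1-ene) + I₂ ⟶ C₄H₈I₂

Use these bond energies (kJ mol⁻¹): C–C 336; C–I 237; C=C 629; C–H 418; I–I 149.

Bonds broken (reactants):
  C–C: 2 × 336 = 672
  C–H: 8 × 418 = 3344
  C=C: 1 × 629 = 629
  I–I: 1 × 149 = 149
  Σ(broken) = 4794 kJ
Bonds formed (products):
  C–C: 3 × 336 = 1008
  C–H: 8 × 418 = 3344
  C–I: 2 × 237 = 474
  Σ(formed) = 4826 kJ
ΔH = Σ(broken) − Σ(formed) = 4794 − 4826 = −32 kJ

ΔH ≈ −32 kJ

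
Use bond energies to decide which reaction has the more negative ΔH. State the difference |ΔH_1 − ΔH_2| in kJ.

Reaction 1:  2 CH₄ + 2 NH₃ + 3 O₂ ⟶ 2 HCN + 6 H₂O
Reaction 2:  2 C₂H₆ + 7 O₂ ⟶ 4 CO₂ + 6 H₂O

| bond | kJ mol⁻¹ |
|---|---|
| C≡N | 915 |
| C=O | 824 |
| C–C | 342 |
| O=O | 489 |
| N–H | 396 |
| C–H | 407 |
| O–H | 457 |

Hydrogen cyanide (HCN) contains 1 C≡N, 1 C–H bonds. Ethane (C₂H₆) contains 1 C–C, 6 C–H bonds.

Reaction 1:
  Bonds broken (reactants):
    C–H: 8 × 407 = 3256
    N–H: 6 × 396 = 2376
    O=O: 3 × 489 = 1467
    Σ(broken) = 7099 kJ
  Bonds formed (products):
    C≡N: 2 × 915 = 1830
    C–H: 2 × 407 = 814
    O–H: 12 × 457 = 5484
    Σ(formed) = 8128 kJ
  ΔH_1 = 7099 − 8128 = −1029 kJ
Reaction 2:
  Bonds broken (reactants):
    C–C: 2 × 342 = 684
    C–H: 12 × 407 = 4884
    O=O: 7 × 489 = 3423
    Σ(broken) = 8991 kJ
  Bonds formed (products):
    C=O: 8 × 824 = 6592
    O–H: 12 × 457 = 5484
    Σ(formed) = 12076 kJ
  ΔH_2 = 8991 − 12076 = −3085 kJ
ΔH_1 − ΔH_2 = +2056 kJ, so reaction 2 has the more negative ΔH; |ΔH_1 − ΔH_2| = 2056 kJ.

Reaction 2, by 2056 kJ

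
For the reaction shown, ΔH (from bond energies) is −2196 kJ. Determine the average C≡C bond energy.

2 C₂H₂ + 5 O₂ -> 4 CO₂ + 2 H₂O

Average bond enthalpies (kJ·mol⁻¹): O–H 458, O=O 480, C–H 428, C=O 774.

Let D be the C≡C bond energy.
Σ(broken) = 2×D + 4×428 + 5×480 = 4112 + 2D
Σ(formed) = 8×774 + 4×458 = 8024
ΔH = Σ(broken) − Σ(formed) = (4112 + 2D) − (8024) = −3912 + 2D
Setting this equal to −2196 kJ gives 2D = 1716, so D = 858 kJ/mol.

D(C≡C) ≈ 858 kJ/mol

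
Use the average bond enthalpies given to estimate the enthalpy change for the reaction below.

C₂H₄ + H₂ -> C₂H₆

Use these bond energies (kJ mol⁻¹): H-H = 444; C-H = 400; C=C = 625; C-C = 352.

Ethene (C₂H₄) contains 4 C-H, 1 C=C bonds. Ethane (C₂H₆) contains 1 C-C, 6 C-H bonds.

Bonds broken (reactants):
  C-H: 4 × 400 = 1600
  C=C: 1 × 625 = 625
  H-H: 1 × 444 = 444
  Σ(broken) = 2669 kJ
Bonds formed (products):
  C-C: 1 × 352 = 352
  C-H: 6 × 400 = 2400
  Σ(formed) = 2752 kJ
ΔH = Σ(broken) − Σ(formed) = 2669 − 2752 = −83 kJ

ΔH ≈ −83 kJ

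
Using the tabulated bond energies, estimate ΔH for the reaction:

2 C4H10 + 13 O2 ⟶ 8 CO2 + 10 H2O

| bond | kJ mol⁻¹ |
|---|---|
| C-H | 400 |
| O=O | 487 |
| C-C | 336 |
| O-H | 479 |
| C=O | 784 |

ΔH ≈ −5777 kJ

Bonds broken (reactants):
  C-C: 6 × 336 = 2016
  C-H: 20 × 400 = 8000
  O=O: 13 × 487 = 6331
  Σ(broken) = 16347 kJ
Bonds formed (products):
  C=O: 16 × 784 = 12544
  O-H: 20 × 479 = 9580
  Σ(formed) = 22124 kJ
ΔH = Σ(broken) − Σ(formed) = 16347 − 22124 = −5777 kJ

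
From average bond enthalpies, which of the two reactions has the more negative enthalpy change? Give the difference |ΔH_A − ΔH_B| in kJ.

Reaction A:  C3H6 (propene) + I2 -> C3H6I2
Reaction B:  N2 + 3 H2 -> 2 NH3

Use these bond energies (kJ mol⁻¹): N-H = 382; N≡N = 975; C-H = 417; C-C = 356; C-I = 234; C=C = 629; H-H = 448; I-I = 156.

Reaction A, by 66 kJ

Reaction A:
  Bonds broken (reactants):
    C-C: 1 × 356 = 356
    C-H: 6 × 417 = 2502
    C=C: 1 × 629 = 629
    I-I: 1 × 156 = 156
    Σ(broken) = 3643 kJ
  Bonds formed (products):
    C-C: 2 × 356 = 712
    C-H: 6 × 417 = 2502
    C-I: 2 × 234 = 468
    Σ(formed) = 3682 kJ
  ΔH_A = 3643 − 3682 = −39 kJ
Reaction B:
  Bonds broken (reactants):
    H-H: 3 × 448 = 1344
    N≡N: 1 × 975 = 975
    Σ(broken) = 2319 kJ
  Bonds formed (products):
    N-H: 6 × 382 = 2292
    Σ(formed) = 2292 kJ
  ΔH_B = 2319 − 2292 = +27 kJ
ΔH_A − ΔH_B = −66 kJ, so reaction A has the more negative ΔH; |ΔH_A − ΔH_B| = 66 kJ.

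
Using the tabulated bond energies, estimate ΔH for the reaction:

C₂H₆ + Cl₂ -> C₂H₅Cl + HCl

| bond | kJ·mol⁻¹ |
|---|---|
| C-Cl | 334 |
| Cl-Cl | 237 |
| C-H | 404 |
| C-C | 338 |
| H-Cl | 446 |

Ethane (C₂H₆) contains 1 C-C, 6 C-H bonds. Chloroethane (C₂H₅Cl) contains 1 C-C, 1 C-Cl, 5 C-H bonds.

ΔH ≈ −139 kJ

Bonds broken (reactants):
  C-C: 1 × 338 = 338
  C-H: 6 × 404 = 2424
  Cl-Cl: 1 × 237 = 237
  Σ(broken) = 2999 kJ
Bonds formed (products):
  C-C: 1 × 338 = 338
  C-Cl: 1 × 334 = 334
  C-H: 5 × 404 = 2020
  H-Cl: 1 × 446 = 446
  Σ(formed) = 3138 kJ
ΔH = Σ(broken) − Σ(formed) = 2999 − 3138 = −139 kJ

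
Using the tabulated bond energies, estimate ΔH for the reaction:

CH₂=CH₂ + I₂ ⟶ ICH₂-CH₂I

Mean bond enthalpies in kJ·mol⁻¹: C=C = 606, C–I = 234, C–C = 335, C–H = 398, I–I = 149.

ΔH ≈ −48 kJ

Bonds broken (reactants):
  C–H: 4 × 398 = 1592
  C=C: 1 × 606 = 606
  I–I: 1 × 149 = 149
  Σ(broken) = 2347 kJ
Bonds formed (products):
  C–C: 1 × 335 = 335
  C–H: 4 × 398 = 1592
  C–I: 2 × 234 = 468
  Σ(formed) = 2395 kJ
ΔH = Σ(broken) − Σ(formed) = 2347 − 2395 = −48 kJ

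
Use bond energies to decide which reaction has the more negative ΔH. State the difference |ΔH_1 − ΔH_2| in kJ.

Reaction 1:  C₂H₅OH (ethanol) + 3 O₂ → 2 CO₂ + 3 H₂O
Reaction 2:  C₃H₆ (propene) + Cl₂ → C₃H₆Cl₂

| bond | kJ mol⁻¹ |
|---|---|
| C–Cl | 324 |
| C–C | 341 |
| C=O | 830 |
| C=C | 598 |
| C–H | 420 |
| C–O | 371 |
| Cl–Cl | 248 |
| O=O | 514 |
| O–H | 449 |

Reaction 1, by 1068 kJ

Reaction 1:
  Bonds broken (reactants):
    C–C: 1 × 341 = 341
    C–H: 5 × 420 = 2100
    C–O: 1 × 371 = 371
    O–H: 1 × 449 = 449
    O=O: 3 × 514 = 1542
    Σ(broken) = 4803 kJ
  Bonds formed (products):
    C=O: 4 × 830 = 3320
    O–H: 6 × 449 = 2694
    Σ(formed) = 6014 kJ
  ΔH_1 = 4803 − 6014 = −1211 kJ
Reaction 2:
  Bonds broken (reactants):
    C–C: 1 × 341 = 341
    C–H: 6 × 420 = 2520
    C=C: 1 × 598 = 598
    Cl–Cl: 1 × 248 = 248
    Σ(broken) = 3707 kJ
  Bonds formed (products):
    C–C: 2 × 341 = 682
    C–Cl: 2 × 324 = 648
    C–H: 6 × 420 = 2520
    Σ(formed) = 3850 kJ
  ΔH_2 = 3707 − 3850 = −143 kJ
ΔH_1 − ΔH_2 = −1068 kJ, so reaction 1 has the more negative ΔH; |ΔH_1 − ΔH_2| = 1068 kJ.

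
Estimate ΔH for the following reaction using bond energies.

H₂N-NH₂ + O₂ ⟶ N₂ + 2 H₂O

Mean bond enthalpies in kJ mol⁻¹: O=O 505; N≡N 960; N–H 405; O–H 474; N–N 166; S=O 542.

Bonds broken (reactants):
  N–H: 4 × 405 = 1620
  N–N: 1 × 166 = 166
  O=O: 1 × 505 = 505
  Σ(broken) = 2291 kJ
Bonds formed (products):
  N≡N: 1 × 960 = 960
  O–H: 4 × 474 = 1896
  Σ(formed) = 2856 kJ
ΔH = Σ(broken) − Σ(formed) = 2291 − 2856 = −565 kJ

ΔH ≈ −565 kJ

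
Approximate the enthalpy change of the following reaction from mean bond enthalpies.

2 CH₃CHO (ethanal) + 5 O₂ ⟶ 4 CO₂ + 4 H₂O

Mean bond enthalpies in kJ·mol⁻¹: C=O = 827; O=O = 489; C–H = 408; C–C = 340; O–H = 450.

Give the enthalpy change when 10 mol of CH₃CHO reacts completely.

ΔH = −10865 kJ

Bonds broken (reactants):
  C–C: 2 × 340 = 680
  C–H: 8 × 408 = 3264
  C=O: 2 × 827 = 1654
  O=O: 5 × 489 = 2445
  Σ(broken) = 8043 kJ
Bonds formed (products):
  C=O: 8 × 827 = 6616
  O–H: 8 × 450 = 3600
  Σ(formed) = 10216 kJ
ΔH = Σ(broken) − Σ(formed) = 8043 − 10216 = −2173 kJ
For 5× the reaction as written: 5 × (−2173) = −10865 kJ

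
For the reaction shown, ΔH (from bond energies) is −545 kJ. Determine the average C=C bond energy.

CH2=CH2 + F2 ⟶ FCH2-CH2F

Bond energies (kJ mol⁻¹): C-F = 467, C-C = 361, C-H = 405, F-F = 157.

D(C=C) ≈ 593 kJ/mol

Let D be the C=C bond energy.
Σ(broken) = 4×405 + 1×D + 1×157 = 1777 + D
Σ(formed) = 1×361 + 2×467 + 4×405 = 2915
ΔH = Σ(broken) − Σ(formed) = (1777 + D) − (2915) = −1138 + D
Setting this equal to −545 kJ gives D = 593 kJ/mol.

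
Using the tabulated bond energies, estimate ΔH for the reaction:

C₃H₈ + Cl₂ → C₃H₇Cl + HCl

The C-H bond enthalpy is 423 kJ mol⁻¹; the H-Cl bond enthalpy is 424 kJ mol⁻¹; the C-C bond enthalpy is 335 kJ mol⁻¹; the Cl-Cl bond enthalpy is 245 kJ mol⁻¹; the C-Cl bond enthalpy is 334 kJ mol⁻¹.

Bonds broken (reactants):
  C-C: 2 × 335 = 670
  C-H: 8 × 423 = 3384
  Cl-Cl: 1 × 245 = 245
  Σ(broken) = 4299 kJ
Bonds formed (products):
  C-C: 2 × 335 = 670
  C-Cl: 1 × 334 = 334
  C-H: 7 × 423 = 2961
  H-Cl: 1 × 424 = 424
  Σ(formed) = 4389 kJ
ΔH = Σ(broken) − Σ(formed) = 4299 − 4389 = −90 kJ

ΔH ≈ −90 kJ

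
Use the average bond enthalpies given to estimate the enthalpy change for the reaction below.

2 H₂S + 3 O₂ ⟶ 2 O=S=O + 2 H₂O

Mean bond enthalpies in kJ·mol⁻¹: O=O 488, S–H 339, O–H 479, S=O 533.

Bonds broken (reactants):
  O=O: 3 × 488 = 1464
  S–H: 4 × 339 = 1356
  Σ(broken) = 2820 kJ
Bonds formed (products):
  O–H: 4 × 479 = 1916
  S=O: 4 × 533 = 2132
  Σ(formed) = 4048 kJ
ΔH = Σ(broken) − Σ(formed) = 2820 − 4048 = −1228 kJ

ΔH ≈ −1228 kJ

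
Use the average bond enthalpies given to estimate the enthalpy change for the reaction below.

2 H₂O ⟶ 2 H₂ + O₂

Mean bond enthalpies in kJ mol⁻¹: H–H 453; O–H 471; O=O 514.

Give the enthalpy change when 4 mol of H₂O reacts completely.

ΔH = +928 kJ

Bonds broken (reactants):
  O–H: 4 × 471 = 1884
  Σ(broken) = 1884 kJ
Bonds formed (products):
  H–H: 2 × 453 = 906
  O=O: 1 × 514 = 514
  Σ(formed) = 1420 kJ
ΔH = Σ(broken) − Σ(formed) = 1884 − 1420 = +464 kJ
For 2× the reaction as written: 2 × (+464) = +928 kJ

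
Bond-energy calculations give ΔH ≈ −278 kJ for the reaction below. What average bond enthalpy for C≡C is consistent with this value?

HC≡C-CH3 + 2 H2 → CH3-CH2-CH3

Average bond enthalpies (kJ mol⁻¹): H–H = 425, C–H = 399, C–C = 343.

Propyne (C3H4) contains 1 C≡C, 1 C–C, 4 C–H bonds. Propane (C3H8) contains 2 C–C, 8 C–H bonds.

Let D be the C≡C bond energy.
Σ(broken) = 1×D + 1×343 + 4×399 + 2×425 = 2789 + D
Σ(formed) = 2×343 + 8×399 = 3878
ΔH = Σ(broken) − Σ(formed) = (2789 + D) − (3878) = −1089 + D
Setting this equal to −278 kJ gives D = 811 kJ/mol.

D(C≡C) ≈ 811 kJ/mol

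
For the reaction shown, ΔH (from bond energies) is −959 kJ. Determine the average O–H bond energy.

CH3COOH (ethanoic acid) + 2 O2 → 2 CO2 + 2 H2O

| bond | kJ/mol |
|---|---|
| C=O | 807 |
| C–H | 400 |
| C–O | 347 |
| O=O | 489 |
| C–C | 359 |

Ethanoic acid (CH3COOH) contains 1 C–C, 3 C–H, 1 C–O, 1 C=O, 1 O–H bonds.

D(O–H) ≈ 474 kJ/mol

Let D be the O–H bond energy.
Σ(broken) = 1×359 + 3×400 + 1×347 + 1×807 + 1×D + 2×489 = 3691 + D
Σ(formed) = 4×807 + 4×D = 3228 + 4D
ΔH = Σ(broken) − Σ(formed) = (3691 + D) − (3228 + 4D) = +463 − 3D
Setting this equal to −959 kJ gives 3D = 1422, so D = 474 kJ/mol.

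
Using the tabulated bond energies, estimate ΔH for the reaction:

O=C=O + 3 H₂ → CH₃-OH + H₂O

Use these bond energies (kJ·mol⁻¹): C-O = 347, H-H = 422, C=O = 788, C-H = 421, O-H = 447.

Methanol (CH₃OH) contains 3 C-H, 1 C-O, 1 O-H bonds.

Bonds broken (reactants):
  C=O: 2 × 788 = 1576
  H-H: 3 × 422 = 1266
  Σ(broken) = 2842 kJ
Bonds formed (products):
  C-H: 3 × 421 = 1263
  C-O: 1 × 347 = 347
  O-H: 3 × 447 = 1341
  Σ(formed) = 2951 kJ
ΔH = Σ(broken) − Σ(formed) = 2842 − 2951 = −109 kJ

ΔH ≈ −109 kJ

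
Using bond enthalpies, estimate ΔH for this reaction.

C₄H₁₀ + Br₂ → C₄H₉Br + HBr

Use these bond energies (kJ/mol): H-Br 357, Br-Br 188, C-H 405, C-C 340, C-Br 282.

ΔH ≈ −46 kJ

Bonds broken (reactants):
  Br-Br: 1 × 188 = 188
  C-C: 3 × 340 = 1020
  C-H: 10 × 405 = 4050
  Σ(broken) = 5258 kJ
Bonds formed (products):
  C-Br: 1 × 282 = 282
  C-C: 3 × 340 = 1020
  C-H: 9 × 405 = 3645
  H-Br: 1 × 357 = 357
  Σ(formed) = 5304 kJ
ΔH = Σ(broken) − Σ(formed) = 5258 − 5304 = −46 kJ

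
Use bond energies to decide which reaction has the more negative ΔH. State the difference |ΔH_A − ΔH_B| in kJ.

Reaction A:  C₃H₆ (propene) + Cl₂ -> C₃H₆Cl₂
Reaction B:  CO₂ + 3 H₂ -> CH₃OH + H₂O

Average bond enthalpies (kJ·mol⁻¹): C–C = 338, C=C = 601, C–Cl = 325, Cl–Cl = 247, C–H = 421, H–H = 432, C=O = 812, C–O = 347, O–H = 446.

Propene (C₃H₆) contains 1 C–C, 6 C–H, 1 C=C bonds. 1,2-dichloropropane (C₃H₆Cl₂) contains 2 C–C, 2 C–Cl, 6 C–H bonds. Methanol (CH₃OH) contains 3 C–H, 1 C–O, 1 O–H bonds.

Reaction A, by 112 kJ

Reaction A:
  Bonds broken (reactants):
    C–C: 1 × 338 = 338
    C–H: 6 × 421 = 2526
    C=C: 1 × 601 = 601
    Cl–Cl: 1 × 247 = 247
    Σ(broken) = 3712 kJ
  Bonds formed (products):
    C–C: 2 × 338 = 676
    C–Cl: 2 × 325 = 650
    C–H: 6 × 421 = 2526
    Σ(formed) = 3852 kJ
  ΔH_A = 3712 − 3852 = −140 kJ
Reaction B:
  Bonds broken (reactants):
    C=O: 2 × 812 = 1624
    H–H: 3 × 432 = 1296
    Σ(broken) = 2920 kJ
  Bonds formed (products):
    C–H: 3 × 421 = 1263
    C–O: 1 × 347 = 347
    O–H: 3 × 446 = 1338
    Σ(formed) = 2948 kJ
  ΔH_B = 2920 − 2948 = −28 kJ
ΔH_A − ΔH_B = −112 kJ, so reaction A has the more negative ΔH; |ΔH_A − ΔH_B| = 112 kJ.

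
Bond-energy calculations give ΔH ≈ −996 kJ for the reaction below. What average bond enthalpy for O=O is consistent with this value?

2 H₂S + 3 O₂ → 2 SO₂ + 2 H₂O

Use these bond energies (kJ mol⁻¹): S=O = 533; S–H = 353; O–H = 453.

D(O=O) ≈ 512 kJ/mol

Let D be the O=O bond energy.
Σ(broken) = 3×D + 4×353 = 1412 + 3D
Σ(formed) = 4×453 + 4×533 = 3944
ΔH = Σ(broken) − Σ(formed) = (1412 + 3D) − (3944) = −2532 + 3D
Setting this equal to −996 kJ gives 3D = 1536, so D = 512 kJ/mol.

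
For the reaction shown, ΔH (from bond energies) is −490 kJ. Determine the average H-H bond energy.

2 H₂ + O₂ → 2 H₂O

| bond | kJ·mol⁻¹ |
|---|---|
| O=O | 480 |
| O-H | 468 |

Let D be the H-H bond energy.
Σ(broken) = 2×D + 1×480 = 480 + 2D
Σ(formed) = 4×468 = 1872
ΔH = Σ(broken) − Σ(formed) = (480 + 2D) − (1872) = −1392 + 2D
Setting this equal to −490 kJ gives 2D = 902, so D = 451 kJ/mol.

D(H-H) ≈ 451 kJ/mol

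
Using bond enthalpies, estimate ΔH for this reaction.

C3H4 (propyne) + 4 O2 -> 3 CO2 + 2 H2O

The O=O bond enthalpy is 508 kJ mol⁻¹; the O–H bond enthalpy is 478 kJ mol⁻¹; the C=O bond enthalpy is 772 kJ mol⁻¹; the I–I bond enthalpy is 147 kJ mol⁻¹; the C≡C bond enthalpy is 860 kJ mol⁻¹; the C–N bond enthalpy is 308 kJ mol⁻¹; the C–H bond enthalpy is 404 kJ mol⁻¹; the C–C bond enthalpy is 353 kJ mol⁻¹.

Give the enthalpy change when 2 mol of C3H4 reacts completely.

ΔH = −3366 kJ

Bonds broken (reactants):
  C≡C: 1 × 860 = 860
  C–C: 1 × 353 = 353
  C–H: 4 × 404 = 1616
  O=O: 4 × 508 = 2032
  Σ(broken) = 4861 kJ
Bonds formed (products):
  C=O: 6 × 772 = 4632
  O–H: 4 × 478 = 1912
  Σ(formed) = 6544 kJ
ΔH = Σ(broken) − Σ(formed) = 4861 − 6544 = −1683 kJ
For 2× the reaction as written: 2 × (−1683) = −3366 kJ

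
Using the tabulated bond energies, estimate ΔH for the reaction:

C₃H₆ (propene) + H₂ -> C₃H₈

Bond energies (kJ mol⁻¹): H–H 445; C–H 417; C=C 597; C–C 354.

ΔH ≈ −146 kJ

Bonds broken (reactants):
  C–C: 1 × 354 = 354
  C–H: 6 × 417 = 2502
  C=C: 1 × 597 = 597
  H–H: 1 × 445 = 445
  Σ(broken) = 3898 kJ
Bonds formed (products):
  C–C: 2 × 354 = 708
  C–H: 8 × 417 = 3336
  Σ(formed) = 4044 kJ
ΔH = Σ(broken) − Σ(formed) = 3898 − 4044 = −146 kJ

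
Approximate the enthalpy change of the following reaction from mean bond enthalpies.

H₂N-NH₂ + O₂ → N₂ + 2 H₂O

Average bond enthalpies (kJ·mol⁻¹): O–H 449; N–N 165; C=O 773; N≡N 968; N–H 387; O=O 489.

ΔH ≈ −562 kJ

Bonds broken (reactants):
  N–H: 4 × 387 = 1548
  N–N: 1 × 165 = 165
  O=O: 1 × 489 = 489
  Σ(broken) = 2202 kJ
Bonds formed (products):
  N≡N: 1 × 968 = 968
  O–H: 4 × 449 = 1796
  Σ(formed) = 2764 kJ
ΔH = Σ(broken) − Σ(formed) = 2202 − 2764 = −562 kJ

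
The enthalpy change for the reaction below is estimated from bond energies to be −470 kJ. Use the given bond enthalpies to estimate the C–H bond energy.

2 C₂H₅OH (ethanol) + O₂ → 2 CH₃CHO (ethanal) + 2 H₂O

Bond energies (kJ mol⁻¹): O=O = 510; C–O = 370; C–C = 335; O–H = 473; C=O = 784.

D(C–H) ≈ 397 kJ/mol

Let D be the C–H bond energy.
Σ(broken) = 2×335 + 10×D + 2×370 + 2×473 + 1×510 = 2866 + 10D
Σ(formed) = 2×335 + 8×D + 2×784 + 4×473 = 4130 + 8D
ΔH = Σ(broken) − Σ(formed) = (2866 + 10D) − (4130 + 8D) = −1264 + 2D
Setting this equal to −470 kJ gives 2D = 794, so D = 397 kJ/mol.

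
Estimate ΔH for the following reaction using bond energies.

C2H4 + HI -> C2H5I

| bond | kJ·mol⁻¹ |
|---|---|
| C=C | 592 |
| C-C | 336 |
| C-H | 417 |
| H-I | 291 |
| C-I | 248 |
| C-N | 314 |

ΔH ≈ −118 kJ

Bonds broken (reactants):
  C-H: 4 × 417 = 1668
  C=C: 1 × 592 = 592
  H-I: 1 × 291 = 291
  Σ(broken) = 2551 kJ
Bonds formed (products):
  C-C: 1 × 336 = 336
  C-H: 5 × 417 = 2085
  C-I: 1 × 248 = 248
  Σ(formed) = 2669 kJ
ΔH = Σ(broken) − Σ(formed) = 2551 − 2669 = −118 kJ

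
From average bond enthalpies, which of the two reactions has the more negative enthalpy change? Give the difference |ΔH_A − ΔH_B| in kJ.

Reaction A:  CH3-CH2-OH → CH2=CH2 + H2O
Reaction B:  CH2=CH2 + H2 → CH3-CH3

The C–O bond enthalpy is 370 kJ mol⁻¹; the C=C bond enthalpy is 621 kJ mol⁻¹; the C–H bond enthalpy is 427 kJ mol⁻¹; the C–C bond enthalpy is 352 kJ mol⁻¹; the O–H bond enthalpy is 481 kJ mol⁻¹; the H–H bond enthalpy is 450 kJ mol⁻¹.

Reaction A:
  Bonds broken (reactants):
    C–C: 1 × 352 = 352
    C–H: 5 × 427 = 2135
    C–O: 1 × 370 = 370
    O–H: 1 × 481 = 481
    Σ(broken) = 3338 kJ
  Bonds formed (products):
    C–H: 4 × 427 = 1708
    C=C: 1 × 621 = 621
    O–H: 2 × 481 = 962
    Σ(formed) = 3291 kJ
  ΔH_A = 3338 − 3291 = +47 kJ
Reaction B:
  Bonds broken (reactants):
    C–H: 4 × 427 = 1708
    C=C: 1 × 621 = 621
    H–H: 1 × 450 = 450
    Σ(broken) = 2779 kJ
  Bonds formed (products):
    C–C: 1 × 352 = 352
    C–H: 6 × 427 = 2562
    Σ(formed) = 2914 kJ
  ΔH_B = 2779 − 2914 = −135 kJ
ΔH_A − ΔH_B = +182 kJ, so reaction B has the more negative ΔH; |ΔH_A − ΔH_B| = 182 kJ.

Reaction B, by 182 kJ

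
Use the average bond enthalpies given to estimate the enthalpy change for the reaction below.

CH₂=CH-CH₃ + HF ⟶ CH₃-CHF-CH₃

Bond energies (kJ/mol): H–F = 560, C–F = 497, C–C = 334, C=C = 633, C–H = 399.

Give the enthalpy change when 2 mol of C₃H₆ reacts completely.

Bonds broken (reactants):
  C–C: 1 × 334 = 334
  C–H: 6 × 399 = 2394
  C=C: 1 × 633 = 633
  H–F: 1 × 560 = 560
  Σ(broken) = 3921 kJ
Bonds formed (products):
  C–C: 2 × 334 = 668
  C–F: 1 × 497 = 497
  C–H: 7 × 399 = 2793
  Σ(formed) = 3958 kJ
ΔH = Σ(broken) − Σ(formed) = 3921 − 3958 = −37 kJ
For 2× the reaction as written: 2 × (−37) = −74 kJ

ΔH = −74 kJ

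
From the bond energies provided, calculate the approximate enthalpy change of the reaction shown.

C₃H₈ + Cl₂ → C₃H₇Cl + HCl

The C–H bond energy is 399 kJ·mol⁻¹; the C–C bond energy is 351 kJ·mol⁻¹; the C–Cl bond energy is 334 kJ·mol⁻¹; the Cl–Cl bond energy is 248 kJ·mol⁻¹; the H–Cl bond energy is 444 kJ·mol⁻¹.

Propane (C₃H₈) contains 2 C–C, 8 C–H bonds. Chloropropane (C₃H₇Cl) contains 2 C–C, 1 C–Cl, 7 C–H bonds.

ΔH ≈ −131 kJ

Bonds broken (reactants):
  C–C: 2 × 351 = 702
  C–H: 8 × 399 = 3192
  Cl–Cl: 1 × 248 = 248
  Σ(broken) = 4142 kJ
Bonds formed (products):
  C–C: 2 × 351 = 702
  C–Cl: 1 × 334 = 334
  C–H: 7 × 399 = 2793
  H–Cl: 1 × 444 = 444
  Σ(formed) = 4273 kJ
ΔH = Σ(broken) − Σ(formed) = 4142 − 4273 = −131 kJ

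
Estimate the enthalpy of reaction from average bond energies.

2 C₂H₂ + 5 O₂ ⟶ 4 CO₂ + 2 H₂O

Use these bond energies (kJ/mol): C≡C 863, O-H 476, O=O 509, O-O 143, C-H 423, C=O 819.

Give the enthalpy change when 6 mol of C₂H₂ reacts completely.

ΔH = −7479 kJ

Bonds broken (reactants):
  C≡C: 2 × 863 = 1726
  C-H: 4 × 423 = 1692
  O=O: 5 × 509 = 2545
  Σ(broken) = 5963 kJ
Bonds formed (products):
  C=O: 8 × 819 = 6552
  O-H: 4 × 476 = 1904
  Σ(formed) = 8456 kJ
ΔH = Σ(broken) − Σ(formed) = 5963 − 8456 = −2493 kJ
For 3× the reaction as written: 3 × (−2493) = −7479 kJ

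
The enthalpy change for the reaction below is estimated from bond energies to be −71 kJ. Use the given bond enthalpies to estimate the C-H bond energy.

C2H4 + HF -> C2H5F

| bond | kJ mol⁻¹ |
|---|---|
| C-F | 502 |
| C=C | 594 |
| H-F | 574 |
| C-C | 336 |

D(C-H) ≈ 401 kJ/mol

Let D be the C-H bond energy.
Σ(broken) = 4×D + 1×594 + 1×574 = 1168 + 4D
Σ(formed) = 1×336 + 1×502 + 5×D = 838 + 5D
ΔH = Σ(broken) − Σ(formed) = (1168 + 4D) − (838 + 5D) = +330 − D
Setting this equal to −71 kJ gives D = 401 kJ/mol.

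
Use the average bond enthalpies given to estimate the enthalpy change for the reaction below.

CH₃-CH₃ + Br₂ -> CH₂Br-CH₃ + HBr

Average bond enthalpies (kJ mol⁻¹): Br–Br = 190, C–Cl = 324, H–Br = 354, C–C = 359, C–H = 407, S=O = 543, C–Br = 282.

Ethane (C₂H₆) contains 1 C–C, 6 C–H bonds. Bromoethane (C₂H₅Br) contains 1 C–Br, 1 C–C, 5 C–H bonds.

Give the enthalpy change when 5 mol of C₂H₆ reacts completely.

Bonds broken (reactants):
  Br–Br: 1 × 190 = 190
  C–C: 1 × 359 = 359
  C–H: 6 × 407 = 2442
  Σ(broken) = 2991 kJ
Bonds formed (products):
  C–Br: 1 × 282 = 282
  C–C: 1 × 359 = 359
  C–H: 5 × 407 = 2035
  H–Br: 1 × 354 = 354
  Σ(formed) = 3030 kJ
ΔH = Σ(broken) − Σ(formed) = 2991 − 3030 = −39 kJ
For 5× the reaction as written: 5 × (−39) = −195 kJ

ΔH = −195 kJ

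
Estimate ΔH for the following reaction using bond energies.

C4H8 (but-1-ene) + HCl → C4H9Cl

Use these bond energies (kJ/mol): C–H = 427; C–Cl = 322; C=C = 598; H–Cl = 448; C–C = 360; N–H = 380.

Bonds broken (reactants):
  C–C: 2 × 360 = 720
  C–H: 8 × 427 = 3416
  C=C: 1 × 598 = 598
  H–Cl: 1 × 448 = 448
  Σ(broken) = 5182 kJ
Bonds formed (products):
  C–C: 3 × 360 = 1080
  C–Cl: 1 × 322 = 322
  C–H: 9 × 427 = 3843
  Σ(formed) = 5245 kJ
ΔH = Σ(broken) − Σ(formed) = 5182 − 5245 = −63 kJ

ΔH ≈ −63 kJ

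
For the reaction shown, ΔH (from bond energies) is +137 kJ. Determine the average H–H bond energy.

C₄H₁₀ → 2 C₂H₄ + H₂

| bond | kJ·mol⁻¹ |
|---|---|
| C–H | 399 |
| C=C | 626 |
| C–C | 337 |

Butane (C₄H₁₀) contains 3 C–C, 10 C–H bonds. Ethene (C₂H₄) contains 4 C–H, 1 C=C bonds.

D(H–H) ≈ 420 kJ/mol

Let D be the H–H bond energy.
Σ(broken) = 3×337 + 10×399 = 5001
Σ(formed) = 8×399 + 2×626 + 1×D = 4444 + D
ΔH = Σ(broken) − Σ(formed) = (5001) − (4444 + D) = +557 − D
Setting this equal to +137 kJ gives D = 420 kJ/mol.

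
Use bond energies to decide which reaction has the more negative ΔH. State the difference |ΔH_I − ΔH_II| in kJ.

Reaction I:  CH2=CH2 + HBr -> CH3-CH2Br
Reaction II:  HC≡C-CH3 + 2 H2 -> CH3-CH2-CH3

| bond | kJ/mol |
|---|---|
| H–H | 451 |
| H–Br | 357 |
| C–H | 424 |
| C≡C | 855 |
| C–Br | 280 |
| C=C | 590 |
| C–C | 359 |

Reaction I:
  Bonds broken (reactants):
    C–H: 4 × 424 = 1696
    C=C: 1 × 590 = 590
    H–Br: 1 × 357 = 357
    Σ(broken) = 2643 kJ
  Bonds formed (products):
    C–Br: 1 × 280 = 280
    C–C: 1 × 359 = 359
    C–H: 5 × 424 = 2120
    Σ(formed) = 2759 kJ
  ΔH_I = 2643 − 2759 = −116 kJ
Reaction II:
  Bonds broken (reactants):
    C≡C: 1 × 855 = 855
    C–C: 1 × 359 = 359
    C–H: 4 × 424 = 1696
    H–H: 2 × 451 = 902
    Σ(broken) = 3812 kJ
  Bonds formed (products):
    C–C: 2 × 359 = 718
    C–H: 8 × 424 = 3392
    Σ(formed) = 4110 kJ
  ΔH_II = 3812 − 4110 = −298 kJ
ΔH_I − ΔH_II = +182 kJ, so reaction II has the more negative ΔH; |ΔH_I − ΔH_II| = 182 kJ.

Reaction II, by 182 kJ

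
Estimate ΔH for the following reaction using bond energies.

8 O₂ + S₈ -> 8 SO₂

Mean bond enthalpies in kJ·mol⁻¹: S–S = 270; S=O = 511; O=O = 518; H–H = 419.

Bonds broken (reactants):
  O=O: 8 × 518 = 4144
  S–S: 8 × 270 = 2160
  Σ(broken) = 6304 kJ
Bonds formed (products):
  S=O: 16 × 511 = 8176
  Σ(formed) = 8176 kJ
ΔH = Σ(broken) − Σ(formed) = 6304 − 8176 = −1872 kJ

ΔH ≈ −1872 kJ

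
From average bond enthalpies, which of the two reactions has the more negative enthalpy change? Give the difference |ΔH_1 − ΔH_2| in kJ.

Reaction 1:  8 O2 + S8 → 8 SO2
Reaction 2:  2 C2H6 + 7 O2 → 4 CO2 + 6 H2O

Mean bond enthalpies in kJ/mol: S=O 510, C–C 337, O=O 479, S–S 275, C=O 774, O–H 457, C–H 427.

Reaction 1:
  Bonds broken (reactants):
    O=O: 8 × 479 = 3832
    S–S: 8 × 275 = 2200
    Σ(broken) = 6032 kJ
  Bonds formed (products):
    S=O: 16 × 510 = 8160
    Σ(formed) = 8160 kJ
  ΔH_1 = 6032 − 8160 = −2128 kJ
Reaction 2:
  Bonds broken (reactants):
    C–C: 2 × 337 = 674
    C–H: 12 × 427 = 5124
    O=O: 7 × 479 = 3353
    Σ(broken) = 9151 kJ
  Bonds formed (products):
    C=O: 8 × 774 = 6192
    O–H: 12 × 457 = 5484
    Σ(formed) = 11676 kJ
  ΔH_2 = 9151 − 11676 = −2525 kJ
ΔH_1 − ΔH_2 = +397 kJ, so reaction 2 has the more negative ΔH; |ΔH_1 − ΔH_2| = 397 kJ.

Reaction 2, by 397 kJ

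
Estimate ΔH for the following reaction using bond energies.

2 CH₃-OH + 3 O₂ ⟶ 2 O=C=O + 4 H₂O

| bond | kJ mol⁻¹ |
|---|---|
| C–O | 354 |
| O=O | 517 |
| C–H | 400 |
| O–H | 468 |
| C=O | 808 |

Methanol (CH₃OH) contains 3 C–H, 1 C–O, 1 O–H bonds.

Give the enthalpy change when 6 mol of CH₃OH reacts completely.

ΔH = −4143 kJ

Bonds broken (reactants):
  C–H: 6 × 400 = 2400
  C–O: 2 × 354 = 708
  O–H: 2 × 468 = 936
  O=O: 3 × 517 = 1551
  Σ(broken) = 5595 kJ
Bonds formed (products):
  C=O: 4 × 808 = 3232
  O–H: 8 × 468 = 3744
  Σ(formed) = 6976 kJ
ΔH = Σ(broken) − Σ(formed) = 5595 − 6976 = −1381 kJ
For 3× the reaction as written: 3 × (−1381) = −4143 kJ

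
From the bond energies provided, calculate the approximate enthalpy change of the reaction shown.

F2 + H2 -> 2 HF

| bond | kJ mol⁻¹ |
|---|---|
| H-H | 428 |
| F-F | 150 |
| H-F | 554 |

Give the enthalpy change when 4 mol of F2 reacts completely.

Bonds broken (reactants):
  F-F: 1 × 150 = 150
  H-H: 1 × 428 = 428
  Σ(broken) = 578 kJ
Bonds formed (products):
  H-F: 2 × 554 = 1108
  Σ(formed) = 1108 kJ
ΔH = Σ(broken) − Σ(formed) = 578 − 1108 = −530 kJ
For 4× the reaction as written: 4 × (−530) = −2120 kJ

ΔH = −2120 kJ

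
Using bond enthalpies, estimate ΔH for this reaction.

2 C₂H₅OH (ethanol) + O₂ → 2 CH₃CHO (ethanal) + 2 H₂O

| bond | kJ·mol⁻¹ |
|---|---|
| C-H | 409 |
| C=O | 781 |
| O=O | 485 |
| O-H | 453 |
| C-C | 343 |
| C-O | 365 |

Bonds broken (reactants):
  C-C: 2 × 343 = 686
  C-H: 10 × 409 = 4090
  C-O: 2 × 365 = 730
  O-H: 2 × 453 = 906
  O=O: 1 × 485 = 485
  Σ(broken) = 6897 kJ
Bonds formed (products):
  C-C: 2 × 343 = 686
  C-H: 8 × 409 = 3272
  C=O: 2 × 781 = 1562
  O-H: 4 × 453 = 1812
  Σ(formed) = 7332 kJ
ΔH = Σ(broken) − Σ(formed) = 6897 − 7332 = −435 kJ

ΔH ≈ −435 kJ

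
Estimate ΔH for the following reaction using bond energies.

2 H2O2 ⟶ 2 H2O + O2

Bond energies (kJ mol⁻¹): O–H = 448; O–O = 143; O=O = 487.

ΔH ≈ −201 kJ

Bonds broken (reactants):
  O–H: 4 × 448 = 1792
  O–O: 2 × 143 = 286
  Σ(broken) = 2078 kJ
Bonds formed (products):
  O–H: 4 × 448 = 1792
  O=O: 1 × 487 = 487
  Σ(formed) = 2279 kJ
ΔH = Σ(broken) − Σ(formed) = 2078 − 2279 = −201 kJ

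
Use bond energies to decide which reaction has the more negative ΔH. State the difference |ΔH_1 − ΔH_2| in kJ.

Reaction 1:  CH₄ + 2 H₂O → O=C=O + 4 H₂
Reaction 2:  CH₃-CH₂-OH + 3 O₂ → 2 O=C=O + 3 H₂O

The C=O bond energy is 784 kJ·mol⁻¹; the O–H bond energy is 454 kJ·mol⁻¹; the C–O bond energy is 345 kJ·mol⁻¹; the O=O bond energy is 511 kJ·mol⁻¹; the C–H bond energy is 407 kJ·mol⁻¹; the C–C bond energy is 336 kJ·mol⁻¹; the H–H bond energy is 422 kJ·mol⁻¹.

Reaction 2, by 1345 kJ

Reaction 1:
  Bonds broken (reactants):
    C–H: 4 × 407 = 1628
    O–H: 4 × 454 = 1816
    Σ(broken) = 3444 kJ
  Bonds formed (products):
    C=O: 2 × 784 = 1568
    H–H: 4 × 422 = 1688
    Σ(formed) = 3256 kJ
  ΔH_1 = 3444 − 3256 = +188 kJ
Reaction 2:
  Bonds broken (reactants):
    C–C: 1 × 336 = 336
    C–H: 5 × 407 = 2035
    C–O: 1 × 345 = 345
    O–H: 1 × 454 = 454
    O=O: 3 × 511 = 1533
    Σ(broken) = 4703 kJ
  Bonds formed (products):
    C=O: 4 × 784 = 3136
    O–H: 6 × 454 = 2724
    Σ(formed) = 5860 kJ
  ΔH_2 = 4703 − 5860 = −1157 kJ
ΔH_1 − ΔH_2 = +1345 kJ, so reaction 2 has the more negative ΔH; |ΔH_1 − ΔH_2| = 1345 kJ.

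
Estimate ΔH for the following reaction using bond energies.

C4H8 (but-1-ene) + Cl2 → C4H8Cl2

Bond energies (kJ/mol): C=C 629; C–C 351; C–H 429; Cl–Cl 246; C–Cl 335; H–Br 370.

Bonds broken (reactants):
  C–C: 2 × 351 = 702
  C–H: 8 × 429 = 3432
  C=C: 1 × 629 = 629
  Cl–Cl: 1 × 246 = 246
  Σ(broken) = 5009 kJ
Bonds formed (products):
  C–C: 3 × 351 = 1053
  C–Cl: 2 × 335 = 670
  C–H: 8 × 429 = 3432
  Σ(formed) = 5155 kJ
ΔH = Σ(broken) − Σ(formed) = 5009 − 5155 = −146 kJ

ΔH ≈ −146 kJ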